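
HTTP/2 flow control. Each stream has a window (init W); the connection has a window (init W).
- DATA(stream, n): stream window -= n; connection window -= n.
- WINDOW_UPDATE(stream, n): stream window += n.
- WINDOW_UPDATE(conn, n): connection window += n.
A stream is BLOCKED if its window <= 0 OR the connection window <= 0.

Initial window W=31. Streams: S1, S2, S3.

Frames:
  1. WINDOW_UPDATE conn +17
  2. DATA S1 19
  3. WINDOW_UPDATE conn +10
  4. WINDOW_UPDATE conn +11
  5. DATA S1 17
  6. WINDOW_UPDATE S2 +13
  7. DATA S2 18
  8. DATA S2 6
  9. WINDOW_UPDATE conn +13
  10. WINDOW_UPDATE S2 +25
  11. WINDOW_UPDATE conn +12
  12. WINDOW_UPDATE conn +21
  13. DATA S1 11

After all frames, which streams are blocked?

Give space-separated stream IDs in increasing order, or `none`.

Op 1: conn=48 S1=31 S2=31 S3=31 blocked=[]
Op 2: conn=29 S1=12 S2=31 S3=31 blocked=[]
Op 3: conn=39 S1=12 S2=31 S3=31 blocked=[]
Op 4: conn=50 S1=12 S2=31 S3=31 blocked=[]
Op 5: conn=33 S1=-5 S2=31 S3=31 blocked=[1]
Op 6: conn=33 S1=-5 S2=44 S3=31 blocked=[1]
Op 7: conn=15 S1=-5 S2=26 S3=31 blocked=[1]
Op 8: conn=9 S1=-5 S2=20 S3=31 blocked=[1]
Op 9: conn=22 S1=-5 S2=20 S3=31 blocked=[1]
Op 10: conn=22 S1=-5 S2=45 S3=31 blocked=[1]
Op 11: conn=34 S1=-5 S2=45 S3=31 blocked=[1]
Op 12: conn=55 S1=-5 S2=45 S3=31 blocked=[1]
Op 13: conn=44 S1=-16 S2=45 S3=31 blocked=[1]

Answer: S1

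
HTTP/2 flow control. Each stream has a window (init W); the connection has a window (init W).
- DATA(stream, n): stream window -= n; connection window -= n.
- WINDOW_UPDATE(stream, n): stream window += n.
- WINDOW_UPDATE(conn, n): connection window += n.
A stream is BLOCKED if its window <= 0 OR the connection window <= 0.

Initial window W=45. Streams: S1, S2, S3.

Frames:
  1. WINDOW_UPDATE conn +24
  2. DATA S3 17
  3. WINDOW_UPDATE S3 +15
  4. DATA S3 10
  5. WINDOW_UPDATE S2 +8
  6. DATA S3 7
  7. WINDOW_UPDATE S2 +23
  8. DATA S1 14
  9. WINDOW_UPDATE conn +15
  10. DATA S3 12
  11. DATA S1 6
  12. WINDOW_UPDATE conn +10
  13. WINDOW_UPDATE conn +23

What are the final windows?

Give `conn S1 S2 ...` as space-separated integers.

Answer: 51 25 76 14

Derivation:
Op 1: conn=69 S1=45 S2=45 S3=45 blocked=[]
Op 2: conn=52 S1=45 S2=45 S3=28 blocked=[]
Op 3: conn=52 S1=45 S2=45 S3=43 blocked=[]
Op 4: conn=42 S1=45 S2=45 S3=33 blocked=[]
Op 5: conn=42 S1=45 S2=53 S3=33 blocked=[]
Op 6: conn=35 S1=45 S2=53 S3=26 blocked=[]
Op 7: conn=35 S1=45 S2=76 S3=26 blocked=[]
Op 8: conn=21 S1=31 S2=76 S3=26 blocked=[]
Op 9: conn=36 S1=31 S2=76 S3=26 blocked=[]
Op 10: conn=24 S1=31 S2=76 S3=14 blocked=[]
Op 11: conn=18 S1=25 S2=76 S3=14 blocked=[]
Op 12: conn=28 S1=25 S2=76 S3=14 blocked=[]
Op 13: conn=51 S1=25 S2=76 S3=14 blocked=[]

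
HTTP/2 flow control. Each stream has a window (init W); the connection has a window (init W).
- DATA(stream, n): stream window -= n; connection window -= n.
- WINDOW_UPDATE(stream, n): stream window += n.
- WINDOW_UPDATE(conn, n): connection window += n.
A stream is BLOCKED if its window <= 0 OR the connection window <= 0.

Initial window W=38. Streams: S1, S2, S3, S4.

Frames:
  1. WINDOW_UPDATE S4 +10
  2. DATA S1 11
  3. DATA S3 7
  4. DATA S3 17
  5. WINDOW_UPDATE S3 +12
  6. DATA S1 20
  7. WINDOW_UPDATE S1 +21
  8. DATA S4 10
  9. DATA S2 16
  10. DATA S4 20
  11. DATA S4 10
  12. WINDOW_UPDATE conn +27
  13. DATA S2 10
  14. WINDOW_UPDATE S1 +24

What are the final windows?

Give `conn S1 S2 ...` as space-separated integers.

Op 1: conn=38 S1=38 S2=38 S3=38 S4=48 blocked=[]
Op 2: conn=27 S1=27 S2=38 S3=38 S4=48 blocked=[]
Op 3: conn=20 S1=27 S2=38 S3=31 S4=48 blocked=[]
Op 4: conn=3 S1=27 S2=38 S3=14 S4=48 blocked=[]
Op 5: conn=3 S1=27 S2=38 S3=26 S4=48 blocked=[]
Op 6: conn=-17 S1=7 S2=38 S3=26 S4=48 blocked=[1, 2, 3, 4]
Op 7: conn=-17 S1=28 S2=38 S3=26 S4=48 blocked=[1, 2, 3, 4]
Op 8: conn=-27 S1=28 S2=38 S3=26 S4=38 blocked=[1, 2, 3, 4]
Op 9: conn=-43 S1=28 S2=22 S3=26 S4=38 blocked=[1, 2, 3, 4]
Op 10: conn=-63 S1=28 S2=22 S3=26 S4=18 blocked=[1, 2, 3, 4]
Op 11: conn=-73 S1=28 S2=22 S3=26 S4=8 blocked=[1, 2, 3, 4]
Op 12: conn=-46 S1=28 S2=22 S3=26 S4=8 blocked=[1, 2, 3, 4]
Op 13: conn=-56 S1=28 S2=12 S3=26 S4=8 blocked=[1, 2, 3, 4]
Op 14: conn=-56 S1=52 S2=12 S3=26 S4=8 blocked=[1, 2, 3, 4]

Answer: -56 52 12 26 8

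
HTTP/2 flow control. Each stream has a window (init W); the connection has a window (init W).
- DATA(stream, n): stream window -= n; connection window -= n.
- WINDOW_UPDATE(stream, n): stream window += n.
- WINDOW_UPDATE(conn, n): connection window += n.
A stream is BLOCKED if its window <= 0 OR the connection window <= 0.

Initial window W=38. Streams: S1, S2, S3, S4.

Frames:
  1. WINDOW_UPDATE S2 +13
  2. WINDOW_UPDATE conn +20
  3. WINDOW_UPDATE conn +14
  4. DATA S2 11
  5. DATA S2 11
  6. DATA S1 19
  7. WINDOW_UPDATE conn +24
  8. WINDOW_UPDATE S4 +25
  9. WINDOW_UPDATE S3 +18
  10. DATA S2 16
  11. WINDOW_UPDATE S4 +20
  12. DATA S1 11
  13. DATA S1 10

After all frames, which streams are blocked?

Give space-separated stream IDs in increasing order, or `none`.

Answer: S1

Derivation:
Op 1: conn=38 S1=38 S2=51 S3=38 S4=38 blocked=[]
Op 2: conn=58 S1=38 S2=51 S3=38 S4=38 blocked=[]
Op 3: conn=72 S1=38 S2=51 S3=38 S4=38 blocked=[]
Op 4: conn=61 S1=38 S2=40 S3=38 S4=38 blocked=[]
Op 5: conn=50 S1=38 S2=29 S3=38 S4=38 blocked=[]
Op 6: conn=31 S1=19 S2=29 S3=38 S4=38 blocked=[]
Op 7: conn=55 S1=19 S2=29 S3=38 S4=38 blocked=[]
Op 8: conn=55 S1=19 S2=29 S3=38 S4=63 blocked=[]
Op 9: conn=55 S1=19 S2=29 S3=56 S4=63 blocked=[]
Op 10: conn=39 S1=19 S2=13 S3=56 S4=63 blocked=[]
Op 11: conn=39 S1=19 S2=13 S3=56 S4=83 blocked=[]
Op 12: conn=28 S1=8 S2=13 S3=56 S4=83 blocked=[]
Op 13: conn=18 S1=-2 S2=13 S3=56 S4=83 blocked=[1]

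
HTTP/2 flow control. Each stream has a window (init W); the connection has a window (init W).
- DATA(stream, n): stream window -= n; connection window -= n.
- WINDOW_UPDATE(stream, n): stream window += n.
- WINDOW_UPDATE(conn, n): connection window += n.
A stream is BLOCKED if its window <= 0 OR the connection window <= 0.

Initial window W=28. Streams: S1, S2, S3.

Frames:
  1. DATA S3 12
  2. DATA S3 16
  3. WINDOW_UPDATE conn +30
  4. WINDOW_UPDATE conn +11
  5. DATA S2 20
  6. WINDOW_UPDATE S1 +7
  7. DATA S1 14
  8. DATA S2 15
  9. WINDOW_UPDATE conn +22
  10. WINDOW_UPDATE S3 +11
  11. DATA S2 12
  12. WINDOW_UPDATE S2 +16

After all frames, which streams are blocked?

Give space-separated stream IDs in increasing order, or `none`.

Op 1: conn=16 S1=28 S2=28 S3=16 blocked=[]
Op 2: conn=0 S1=28 S2=28 S3=0 blocked=[1, 2, 3]
Op 3: conn=30 S1=28 S2=28 S3=0 blocked=[3]
Op 4: conn=41 S1=28 S2=28 S3=0 blocked=[3]
Op 5: conn=21 S1=28 S2=8 S3=0 blocked=[3]
Op 6: conn=21 S1=35 S2=8 S3=0 blocked=[3]
Op 7: conn=7 S1=21 S2=8 S3=0 blocked=[3]
Op 8: conn=-8 S1=21 S2=-7 S3=0 blocked=[1, 2, 3]
Op 9: conn=14 S1=21 S2=-7 S3=0 blocked=[2, 3]
Op 10: conn=14 S1=21 S2=-7 S3=11 blocked=[2]
Op 11: conn=2 S1=21 S2=-19 S3=11 blocked=[2]
Op 12: conn=2 S1=21 S2=-3 S3=11 blocked=[2]

Answer: S2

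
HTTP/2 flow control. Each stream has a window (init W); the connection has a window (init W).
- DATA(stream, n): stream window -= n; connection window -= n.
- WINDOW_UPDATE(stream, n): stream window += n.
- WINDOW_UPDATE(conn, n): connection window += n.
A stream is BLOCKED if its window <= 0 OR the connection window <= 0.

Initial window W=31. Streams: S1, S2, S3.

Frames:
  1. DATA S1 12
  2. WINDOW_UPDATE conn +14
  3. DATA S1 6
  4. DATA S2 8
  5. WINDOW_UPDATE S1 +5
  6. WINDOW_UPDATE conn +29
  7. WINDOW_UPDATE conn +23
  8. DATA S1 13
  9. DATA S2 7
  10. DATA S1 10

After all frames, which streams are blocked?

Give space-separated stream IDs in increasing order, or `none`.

Answer: S1

Derivation:
Op 1: conn=19 S1=19 S2=31 S3=31 blocked=[]
Op 2: conn=33 S1=19 S2=31 S3=31 blocked=[]
Op 3: conn=27 S1=13 S2=31 S3=31 blocked=[]
Op 4: conn=19 S1=13 S2=23 S3=31 blocked=[]
Op 5: conn=19 S1=18 S2=23 S3=31 blocked=[]
Op 6: conn=48 S1=18 S2=23 S3=31 blocked=[]
Op 7: conn=71 S1=18 S2=23 S3=31 blocked=[]
Op 8: conn=58 S1=5 S2=23 S3=31 blocked=[]
Op 9: conn=51 S1=5 S2=16 S3=31 blocked=[]
Op 10: conn=41 S1=-5 S2=16 S3=31 blocked=[1]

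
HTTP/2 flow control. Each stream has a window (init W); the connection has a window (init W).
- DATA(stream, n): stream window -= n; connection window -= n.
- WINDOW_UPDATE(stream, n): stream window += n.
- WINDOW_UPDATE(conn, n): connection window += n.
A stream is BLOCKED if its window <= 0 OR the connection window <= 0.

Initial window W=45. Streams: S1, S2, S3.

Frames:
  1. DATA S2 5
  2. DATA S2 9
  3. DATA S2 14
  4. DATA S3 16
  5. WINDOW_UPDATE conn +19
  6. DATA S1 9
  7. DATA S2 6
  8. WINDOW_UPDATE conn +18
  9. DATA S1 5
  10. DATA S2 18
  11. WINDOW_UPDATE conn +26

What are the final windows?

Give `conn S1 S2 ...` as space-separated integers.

Answer: 26 31 -7 29

Derivation:
Op 1: conn=40 S1=45 S2=40 S3=45 blocked=[]
Op 2: conn=31 S1=45 S2=31 S3=45 blocked=[]
Op 3: conn=17 S1=45 S2=17 S3=45 blocked=[]
Op 4: conn=1 S1=45 S2=17 S3=29 blocked=[]
Op 5: conn=20 S1=45 S2=17 S3=29 blocked=[]
Op 6: conn=11 S1=36 S2=17 S3=29 blocked=[]
Op 7: conn=5 S1=36 S2=11 S3=29 blocked=[]
Op 8: conn=23 S1=36 S2=11 S3=29 blocked=[]
Op 9: conn=18 S1=31 S2=11 S3=29 blocked=[]
Op 10: conn=0 S1=31 S2=-7 S3=29 blocked=[1, 2, 3]
Op 11: conn=26 S1=31 S2=-7 S3=29 blocked=[2]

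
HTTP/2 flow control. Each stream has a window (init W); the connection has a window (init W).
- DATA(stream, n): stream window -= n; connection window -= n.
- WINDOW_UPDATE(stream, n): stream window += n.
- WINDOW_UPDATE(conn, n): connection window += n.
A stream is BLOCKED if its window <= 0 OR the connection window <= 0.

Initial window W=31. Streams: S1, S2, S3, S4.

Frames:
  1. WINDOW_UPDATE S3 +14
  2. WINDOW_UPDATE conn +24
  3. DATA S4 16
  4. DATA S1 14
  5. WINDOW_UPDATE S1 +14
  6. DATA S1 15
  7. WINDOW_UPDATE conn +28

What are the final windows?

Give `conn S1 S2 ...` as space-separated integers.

Answer: 38 16 31 45 15

Derivation:
Op 1: conn=31 S1=31 S2=31 S3=45 S4=31 blocked=[]
Op 2: conn=55 S1=31 S2=31 S3=45 S4=31 blocked=[]
Op 3: conn=39 S1=31 S2=31 S3=45 S4=15 blocked=[]
Op 4: conn=25 S1=17 S2=31 S3=45 S4=15 blocked=[]
Op 5: conn=25 S1=31 S2=31 S3=45 S4=15 blocked=[]
Op 6: conn=10 S1=16 S2=31 S3=45 S4=15 blocked=[]
Op 7: conn=38 S1=16 S2=31 S3=45 S4=15 blocked=[]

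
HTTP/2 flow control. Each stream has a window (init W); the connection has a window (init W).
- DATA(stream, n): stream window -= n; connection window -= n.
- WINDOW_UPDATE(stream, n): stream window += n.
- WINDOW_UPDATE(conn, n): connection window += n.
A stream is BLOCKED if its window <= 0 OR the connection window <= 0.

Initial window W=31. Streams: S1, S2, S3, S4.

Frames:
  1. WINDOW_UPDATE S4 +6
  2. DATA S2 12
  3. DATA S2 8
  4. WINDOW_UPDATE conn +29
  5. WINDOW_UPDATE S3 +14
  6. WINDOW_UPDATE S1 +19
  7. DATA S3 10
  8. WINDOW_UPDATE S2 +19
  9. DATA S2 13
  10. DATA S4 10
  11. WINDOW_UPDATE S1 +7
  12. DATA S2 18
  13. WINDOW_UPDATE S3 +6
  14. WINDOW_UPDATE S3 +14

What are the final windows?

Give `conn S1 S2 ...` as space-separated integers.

Answer: -11 57 -1 55 27

Derivation:
Op 1: conn=31 S1=31 S2=31 S3=31 S4=37 blocked=[]
Op 2: conn=19 S1=31 S2=19 S3=31 S4=37 blocked=[]
Op 3: conn=11 S1=31 S2=11 S3=31 S4=37 blocked=[]
Op 4: conn=40 S1=31 S2=11 S3=31 S4=37 blocked=[]
Op 5: conn=40 S1=31 S2=11 S3=45 S4=37 blocked=[]
Op 6: conn=40 S1=50 S2=11 S3=45 S4=37 blocked=[]
Op 7: conn=30 S1=50 S2=11 S3=35 S4=37 blocked=[]
Op 8: conn=30 S1=50 S2=30 S3=35 S4=37 blocked=[]
Op 9: conn=17 S1=50 S2=17 S3=35 S4=37 blocked=[]
Op 10: conn=7 S1=50 S2=17 S3=35 S4=27 blocked=[]
Op 11: conn=7 S1=57 S2=17 S3=35 S4=27 blocked=[]
Op 12: conn=-11 S1=57 S2=-1 S3=35 S4=27 blocked=[1, 2, 3, 4]
Op 13: conn=-11 S1=57 S2=-1 S3=41 S4=27 blocked=[1, 2, 3, 4]
Op 14: conn=-11 S1=57 S2=-1 S3=55 S4=27 blocked=[1, 2, 3, 4]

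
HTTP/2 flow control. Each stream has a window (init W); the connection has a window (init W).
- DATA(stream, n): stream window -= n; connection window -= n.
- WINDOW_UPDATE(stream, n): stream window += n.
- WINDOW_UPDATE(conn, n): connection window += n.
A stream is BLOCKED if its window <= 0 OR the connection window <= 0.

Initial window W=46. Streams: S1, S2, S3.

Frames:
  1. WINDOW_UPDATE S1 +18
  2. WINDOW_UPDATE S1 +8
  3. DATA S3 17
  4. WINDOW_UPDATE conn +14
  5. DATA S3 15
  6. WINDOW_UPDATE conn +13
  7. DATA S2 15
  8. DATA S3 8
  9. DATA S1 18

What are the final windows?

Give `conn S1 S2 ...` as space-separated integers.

Answer: 0 54 31 6

Derivation:
Op 1: conn=46 S1=64 S2=46 S3=46 blocked=[]
Op 2: conn=46 S1=72 S2=46 S3=46 blocked=[]
Op 3: conn=29 S1=72 S2=46 S3=29 blocked=[]
Op 4: conn=43 S1=72 S2=46 S3=29 blocked=[]
Op 5: conn=28 S1=72 S2=46 S3=14 blocked=[]
Op 6: conn=41 S1=72 S2=46 S3=14 blocked=[]
Op 7: conn=26 S1=72 S2=31 S3=14 blocked=[]
Op 8: conn=18 S1=72 S2=31 S3=6 blocked=[]
Op 9: conn=0 S1=54 S2=31 S3=6 blocked=[1, 2, 3]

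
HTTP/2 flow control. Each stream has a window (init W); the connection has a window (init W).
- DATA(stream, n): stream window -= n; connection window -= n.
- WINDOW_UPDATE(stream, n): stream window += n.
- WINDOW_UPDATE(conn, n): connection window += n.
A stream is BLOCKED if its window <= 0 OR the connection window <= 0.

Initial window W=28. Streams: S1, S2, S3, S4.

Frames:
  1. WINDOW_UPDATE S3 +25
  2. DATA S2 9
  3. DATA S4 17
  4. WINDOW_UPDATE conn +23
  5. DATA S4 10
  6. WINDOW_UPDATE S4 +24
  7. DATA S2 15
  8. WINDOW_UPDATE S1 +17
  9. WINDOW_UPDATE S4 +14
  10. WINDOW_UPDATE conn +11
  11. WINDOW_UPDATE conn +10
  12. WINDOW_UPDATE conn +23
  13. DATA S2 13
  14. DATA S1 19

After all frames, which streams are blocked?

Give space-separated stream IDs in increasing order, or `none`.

Answer: S2

Derivation:
Op 1: conn=28 S1=28 S2=28 S3=53 S4=28 blocked=[]
Op 2: conn=19 S1=28 S2=19 S3=53 S4=28 blocked=[]
Op 3: conn=2 S1=28 S2=19 S3=53 S4=11 blocked=[]
Op 4: conn=25 S1=28 S2=19 S3=53 S4=11 blocked=[]
Op 5: conn=15 S1=28 S2=19 S3=53 S4=1 blocked=[]
Op 6: conn=15 S1=28 S2=19 S3=53 S4=25 blocked=[]
Op 7: conn=0 S1=28 S2=4 S3=53 S4=25 blocked=[1, 2, 3, 4]
Op 8: conn=0 S1=45 S2=4 S3=53 S4=25 blocked=[1, 2, 3, 4]
Op 9: conn=0 S1=45 S2=4 S3=53 S4=39 blocked=[1, 2, 3, 4]
Op 10: conn=11 S1=45 S2=4 S3=53 S4=39 blocked=[]
Op 11: conn=21 S1=45 S2=4 S3=53 S4=39 blocked=[]
Op 12: conn=44 S1=45 S2=4 S3=53 S4=39 blocked=[]
Op 13: conn=31 S1=45 S2=-9 S3=53 S4=39 blocked=[2]
Op 14: conn=12 S1=26 S2=-9 S3=53 S4=39 blocked=[2]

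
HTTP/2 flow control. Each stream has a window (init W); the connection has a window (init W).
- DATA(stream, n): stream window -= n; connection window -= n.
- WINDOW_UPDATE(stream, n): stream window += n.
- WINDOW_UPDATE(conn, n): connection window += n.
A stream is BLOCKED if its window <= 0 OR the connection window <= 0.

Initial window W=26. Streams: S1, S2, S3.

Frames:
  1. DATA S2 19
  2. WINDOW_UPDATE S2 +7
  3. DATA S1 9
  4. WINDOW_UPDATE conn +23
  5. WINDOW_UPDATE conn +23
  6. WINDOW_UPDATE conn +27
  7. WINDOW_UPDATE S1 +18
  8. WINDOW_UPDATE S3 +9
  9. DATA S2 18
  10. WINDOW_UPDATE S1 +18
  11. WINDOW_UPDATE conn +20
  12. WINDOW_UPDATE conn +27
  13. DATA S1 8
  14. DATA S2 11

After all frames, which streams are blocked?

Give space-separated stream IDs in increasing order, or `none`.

Op 1: conn=7 S1=26 S2=7 S3=26 blocked=[]
Op 2: conn=7 S1=26 S2=14 S3=26 blocked=[]
Op 3: conn=-2 S1=17 S2=14 S3=26 blocked=[1, 2, 3]
Op 4: conn=21 S1=17 S2=14 S3=26 blocked=[]
Op 5: conn=44 S1=17 S2=14 S3=26 blocked=[]
Op 6: conn=71 S1=17 S2=14 S3=26 blocked=[]
Op 7: conn=71 S1=35 S2=14 S3=26 blocked=[]
Op 8: conn=71 S1=35 S2=14 S3=35 blocked=[]
Op 9: conn=53 S1=35 S2=-4 S3=35 blocked=[2]
Op 10: conn=53 S1=53 S2=-4 S3=35 blocked=[2]
Op 11: conn=73 S1=53 S2=-4 S3=35 blocked=[2]
Op 12: conn=100 S1=53 S2=-4 S3=35 blocked=[2]
Op 13: conn=92 S1=45 S2=-4 S3=35 blocked=[2]
Op 14: conn=81 S1=45 S2=-15 S3=35 blocked=[2]

Answer: S2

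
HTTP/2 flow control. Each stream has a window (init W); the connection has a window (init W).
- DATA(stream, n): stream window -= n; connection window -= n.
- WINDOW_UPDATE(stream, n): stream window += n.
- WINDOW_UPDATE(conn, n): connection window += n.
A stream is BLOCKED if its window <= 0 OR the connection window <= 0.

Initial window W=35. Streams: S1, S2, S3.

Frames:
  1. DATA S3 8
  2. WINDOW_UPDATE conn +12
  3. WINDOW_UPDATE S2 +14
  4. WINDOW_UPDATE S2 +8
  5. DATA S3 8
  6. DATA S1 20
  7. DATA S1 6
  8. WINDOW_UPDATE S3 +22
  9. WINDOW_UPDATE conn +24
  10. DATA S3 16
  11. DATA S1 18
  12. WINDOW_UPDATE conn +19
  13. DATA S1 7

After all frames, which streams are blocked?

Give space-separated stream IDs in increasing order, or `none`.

Op 1: conn=27 S1=35 S2=35 S3=27 blocked=[]
Op 2: conn=39 S1=35 S2=35 S3=27 blocked=[]
Op 3: conn=39 S1=35 S2=49 S3=27 blocked=[]
Op 4: conn=39 S1=35 S2=57 S3=27 blocked=[]
Op 5: conn=31 S1=35 S2=57 S3=19 blocked=[]
Op 6: conn=11 S1=15 S2=57 S3=19 blocked=[]
Op 7: conn=5 S1=9 S2=57 S3=19 blocked=[]
Op 8: conn=5 S1=9 S2=57 S3=41 blocked=[]
Op 9: conn=29 S1=9 S2=57 S3=41 blocked=[]
Op 10: conn=13 S1=9 S2=57 S3=25 blocked=[]
Op 11: conn=-5 S1=-9 S2=57 S3=25 blocked=[1, 2, 3]
Op 12: conn=14 S1=-9 S2=57 S3=25 blocked=[1]
Op 13: conn=7 S1=-16 S2=57 S3=25 blocked=[1]

Answer: S1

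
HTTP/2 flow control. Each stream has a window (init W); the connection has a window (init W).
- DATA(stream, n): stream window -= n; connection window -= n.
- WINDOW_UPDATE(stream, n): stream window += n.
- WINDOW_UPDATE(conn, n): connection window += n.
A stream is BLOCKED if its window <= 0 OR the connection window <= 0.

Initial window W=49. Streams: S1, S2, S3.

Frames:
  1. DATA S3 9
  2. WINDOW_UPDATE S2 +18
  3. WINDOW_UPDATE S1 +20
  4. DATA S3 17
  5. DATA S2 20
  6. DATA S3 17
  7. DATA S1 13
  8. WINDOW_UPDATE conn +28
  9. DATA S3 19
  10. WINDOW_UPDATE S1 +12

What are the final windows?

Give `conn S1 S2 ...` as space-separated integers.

Op 1: conn=40 S1=49 S2=49 S3=40 blocked=[]
Op 2: conn=40 S1=49 S2=67 S3=40 blocked=[]
Op 3: conn=40 S1=69 S2=67 S3=40 blocked=[]
Op 4: conn=23 S1=69 S2=67 S3=23 blocked=[]
Op 5: conn=3 S1=69 S2=47 S3=23 blocked=[]
Op 6: conn=-14 S1=69 S2=47 S3=6 blocked=[1, 2, 3]
Op 7: conn=-27 S1=56 S2=47 S3=6 blocked=[1, 2, 3]
Op 8: conn=1 S1=56 S2=47 S3=6 blocked=[]
Op 9: conn=-18 S1=56 S2=47 S3=-13 blocked=[1, 2, 3]
Op 10: conn=-18 S1=68 S2=47 S3=-13 blocked=[1, 2, 3]

Answer: -18 68 47 -13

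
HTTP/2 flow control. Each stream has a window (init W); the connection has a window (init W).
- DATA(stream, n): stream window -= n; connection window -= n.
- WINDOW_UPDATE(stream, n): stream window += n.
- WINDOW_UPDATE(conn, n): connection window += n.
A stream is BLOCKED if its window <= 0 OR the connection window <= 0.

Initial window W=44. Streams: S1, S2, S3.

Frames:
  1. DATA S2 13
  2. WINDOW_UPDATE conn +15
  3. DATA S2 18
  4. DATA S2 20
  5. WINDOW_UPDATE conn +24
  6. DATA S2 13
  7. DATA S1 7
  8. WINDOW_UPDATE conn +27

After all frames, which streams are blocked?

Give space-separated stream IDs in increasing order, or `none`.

Op 1: conn=31 S1=44 S2=31 S3=44 blocked=[]
Op 2: conn=46 S1=44 S2=31 S3=44 blocked=[]
Op 3: conn=28 S1=44 S2=13 S3=44 blocked=[]
Op 4: conn=8 S1=44 S2=-7 S3=44 blocked=[2]
Op 5: conn=32 S1=44 S2=-7 S3=44 blocked=[2]
Op 6: conn=19 S1=44 S2=-20 S3=44 blocked=[2]
Op 7: conn=12 S1=37 S2=-20 S3=44 blocked=[2]
Op 8: conn=39 S1=37 S2=-20 S3=44 blocked=[2]

Answer: S2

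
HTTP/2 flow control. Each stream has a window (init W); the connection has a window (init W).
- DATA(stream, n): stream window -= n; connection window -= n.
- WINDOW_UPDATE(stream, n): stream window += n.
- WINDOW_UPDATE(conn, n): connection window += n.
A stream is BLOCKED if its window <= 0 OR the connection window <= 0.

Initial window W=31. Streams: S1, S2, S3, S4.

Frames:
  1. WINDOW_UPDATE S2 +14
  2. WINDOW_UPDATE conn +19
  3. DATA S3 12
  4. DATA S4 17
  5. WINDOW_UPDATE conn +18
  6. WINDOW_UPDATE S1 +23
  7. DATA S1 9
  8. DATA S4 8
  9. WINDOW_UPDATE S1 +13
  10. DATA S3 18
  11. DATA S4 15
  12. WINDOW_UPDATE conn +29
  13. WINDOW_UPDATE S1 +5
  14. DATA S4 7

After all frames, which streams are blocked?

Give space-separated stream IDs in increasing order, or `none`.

Op 1: conn=31 S1=31 S2=45 S3=31 S4=31 blocked=[]
Op 2: conn=50 S1=31 S2=45 S3=31 S4=31 blocked=[]
Op 3: conn=38 S1=31 S2=45 S3=19 S4=31 blocked=[]
Op 4: conn=21 S1=31 S2=45 S3=19 S4=14 blocked=[]
Op 5: conn=39 S1=31 S2=45 S3=19 S4=14 blocked=[]
Op 6: conn=39 S1=54 S2=45 S3=19 S4=14 blocked=[]
Op 7: conn=30 S1=45 S2=45 S3=19 S4=14 blocked=[]
Op 8: conn=22 S1=45 S2=45 S3=19 S4=6 blocked=[]
Op 9: conn=22 S1=58 S2=45 S3=19 S4=6 blocked=[]
Op 10: conn=4 S1=58 S2=45 S3=1 S4=6 blocked=[]
Op 11: conn=-11 S1=58 S2=45 S3=1 S4=-9 blocked=[1, 2, 3, 4]
Op 12: conn=18 S1=58 S2=45 S3=1 S4=-9 blocked=[4]
Op 13: conn=18 S1=63 S2=45 S3=1 S4=-9 blocked=[4]
Op 14: conn=11 S1=63 S2=45 S3=1 S4=-16 blocked=[4]

Answer: S4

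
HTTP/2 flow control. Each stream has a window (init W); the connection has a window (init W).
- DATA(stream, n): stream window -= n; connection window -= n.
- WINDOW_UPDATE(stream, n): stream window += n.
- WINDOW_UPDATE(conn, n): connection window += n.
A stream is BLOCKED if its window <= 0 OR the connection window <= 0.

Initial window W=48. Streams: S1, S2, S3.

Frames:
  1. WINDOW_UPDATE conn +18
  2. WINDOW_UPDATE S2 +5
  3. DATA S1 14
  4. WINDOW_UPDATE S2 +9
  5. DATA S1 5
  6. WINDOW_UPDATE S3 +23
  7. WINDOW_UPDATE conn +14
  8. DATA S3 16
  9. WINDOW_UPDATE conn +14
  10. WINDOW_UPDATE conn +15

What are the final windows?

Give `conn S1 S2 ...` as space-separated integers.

Answer: 74 29 62 55

Derivation:
Op 1: conn=66 S1=48 S2=48 S3=48 blocked=[]
Op 2: conn=66 S1=48 S2=53 S3=48 blocked=[]
Op 3: conn=52 S1=34 S2=53 S3=48 blocked=[]
Op 4: conn=52 S1=34 S2=62 S3=48 blocked=[]
Op 5: conn=47 S1=29 S2=62 S3=48 blocked=[]
Op 6: conn=47 S1=29 S2=62 S3=71 blocked=[]
Op 7: conn=61 S1=29 S2=62 S3=71 blocked=[]
Op 8: conn=45 S1=29 S2=62 S3=55 blocked=[]
Op 9: conn=59 S1=29 S2=62 S3=55 blocked=[]
Op 10: conn=74 S1=29 S2=62 S3=55 blocked=[]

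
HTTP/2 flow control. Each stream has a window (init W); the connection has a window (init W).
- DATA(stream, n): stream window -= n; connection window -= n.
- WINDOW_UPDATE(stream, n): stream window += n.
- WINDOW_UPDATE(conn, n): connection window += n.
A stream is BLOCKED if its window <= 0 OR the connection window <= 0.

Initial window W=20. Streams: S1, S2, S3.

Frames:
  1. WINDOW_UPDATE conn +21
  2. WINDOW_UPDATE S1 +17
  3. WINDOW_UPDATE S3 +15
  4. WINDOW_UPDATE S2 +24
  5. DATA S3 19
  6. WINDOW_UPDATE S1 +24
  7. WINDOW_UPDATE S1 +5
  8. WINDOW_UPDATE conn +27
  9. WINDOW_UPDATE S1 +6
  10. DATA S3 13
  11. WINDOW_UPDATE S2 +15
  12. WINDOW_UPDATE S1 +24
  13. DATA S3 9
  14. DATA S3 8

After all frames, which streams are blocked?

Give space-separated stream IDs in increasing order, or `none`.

Op 1: conn=41 S1=20 S2=20 S3=20 blocked=[]
Op 2: conn=41 S1=37 S2=20 S3=20 blocked=[]
Op 3: conn=41 S1=37 S2=20 S3=35 blocked=[]
Op 4: conn=41 S1=37 S2=44 S3=35 blocked=[]
Op 5: conn=22 S1=37 S2=44 S3=16 blocked=[]
Op 6: conn=22 S1=61 S2=44 S3=16 blocked=[]
Op 7: conn=22 S1=66 S2=44 S3=16 blocked=[]
Op 8: conn=49 S1=66 S2=44 S3=16 blocked=[]
Op 9: conn=49 S1=72 S2=44 S3=16 blocked=[]
Op 10: conn=36 S1=72 S2=44 S3=3 blocked=[]
Op 11: conn=36 S1=72 S2=59 S3=3 blocked=[]
Op 12: conn=36 S1=96 S2=59 S3=3 blocked=[]
Op 13: conn=27 S1=96 S2=59 S3=-6 blocked=[3]
Op 14: conn=19 S1=96 S2=59 S3=-14 blocked=[3]

Answer: S3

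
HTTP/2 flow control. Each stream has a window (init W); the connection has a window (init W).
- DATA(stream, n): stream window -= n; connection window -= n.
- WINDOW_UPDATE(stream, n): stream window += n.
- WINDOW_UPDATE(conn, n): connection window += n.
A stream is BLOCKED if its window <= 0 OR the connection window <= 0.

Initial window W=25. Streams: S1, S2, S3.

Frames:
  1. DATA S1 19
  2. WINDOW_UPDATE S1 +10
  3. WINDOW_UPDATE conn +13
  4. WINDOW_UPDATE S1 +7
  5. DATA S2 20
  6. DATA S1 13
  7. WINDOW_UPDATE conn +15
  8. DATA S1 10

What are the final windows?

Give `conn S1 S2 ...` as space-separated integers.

Op 1: conn=6 S1=6 S2=25 S3=25 blocked=[]
Op 2: conn=6 S1=16 S2=25 S3=25 blocked=[]
Op 3: conn=19 S1=16 S2=25 S3=25 blocked=[]
Op 4: conn=19 S1=23 S2=25 S3=25 blocked=[]
Op 5: conn=-1 S1=23 S2=5 S3=25 blocked=[1, 2, 3]
Op 6: conn=-14 S1=10 S2=5 S3=25 blocked=[1, 2, 3]
Op 7: conn=1 S1=10 S2=5 S3=25 blocked=[]
Op 8: conn=-9 S1=0 S2=5 S3=25 blocked=[1, 2, 3]

Answer: -9 0 5 25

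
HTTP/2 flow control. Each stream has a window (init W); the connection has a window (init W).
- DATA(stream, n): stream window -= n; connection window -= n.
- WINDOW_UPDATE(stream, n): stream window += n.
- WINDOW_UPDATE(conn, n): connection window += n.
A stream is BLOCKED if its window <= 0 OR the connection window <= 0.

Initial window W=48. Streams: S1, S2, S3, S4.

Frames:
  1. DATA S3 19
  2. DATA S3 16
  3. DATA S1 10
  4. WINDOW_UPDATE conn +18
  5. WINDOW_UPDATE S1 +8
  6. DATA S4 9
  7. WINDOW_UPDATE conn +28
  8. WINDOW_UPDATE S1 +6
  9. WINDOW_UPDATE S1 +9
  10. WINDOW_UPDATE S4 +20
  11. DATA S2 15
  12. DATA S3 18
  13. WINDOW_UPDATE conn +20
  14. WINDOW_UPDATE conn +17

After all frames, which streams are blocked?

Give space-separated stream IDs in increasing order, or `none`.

Answer: S3

Derivation:
Op 1: conn=29 S1=48 S2=48 S3=29 S4=48 blocked=[]
Op 2: conn=13 S1=48 S2=48 S3=13 S4=48 blocked=[]
Op 3: conn=3 S1=38 S2=48 S3=13 S4=48 blocked=[]
Op 4: conn=21 S1=38 S2=48 S3=13 S4=48 blocked=[]
Op 5: conn=21 S1=46 S2=48 S3=13 S4=48 blocked=[]
Op 6: conn=12 S1=46 S2=48 S3=13 S4=39 blocked=[]
Op 7: conn=40 S1=46 S2=48 S3=13 S4=39 blocked=[]
Op 8: conn=40 S1=52 S2=48 S3=13 S4=39 blocked=[]
Op 9: conn=40 S1=61 S2=48 S3=13 S4=39 blocked=[]
Op 10: conn=40 S1=61 S2=48 S3=13 S4=59 blocked=[]
Op 11: conn=25 S1=61 S2=33 S3=13 S4=59 blocked=[]
Op 12: conn=7 S1=61 S2=33 S3=-5 S4=59 blocked=[3]
Op 13: conn=27 S1=61 S2=33 S3=-5 S4=59 blocked=[3]
Op 14: conn=44 S1=61 S2=33 S3=-5 S4=59 blocked=[3]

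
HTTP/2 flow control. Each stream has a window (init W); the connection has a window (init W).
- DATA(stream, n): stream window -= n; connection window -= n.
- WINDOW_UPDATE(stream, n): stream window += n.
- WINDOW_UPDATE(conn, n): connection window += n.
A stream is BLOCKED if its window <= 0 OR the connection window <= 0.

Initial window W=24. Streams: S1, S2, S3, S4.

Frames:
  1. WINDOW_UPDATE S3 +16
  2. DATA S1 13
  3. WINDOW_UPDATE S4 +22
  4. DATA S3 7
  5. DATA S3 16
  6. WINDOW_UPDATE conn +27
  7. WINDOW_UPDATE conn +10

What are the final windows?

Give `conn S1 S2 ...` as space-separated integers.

Op 1: conn=24 S1=24 S2=24 S3=40 S4=24 blocked=[]
Op 2: conn=11 S1=11 S2=24 S3=40 S4=24 blocked=[]
Op 3: conn=11 S1=11 S2=24 S3=40 S4=46 blocked=[]
Op 4: conn=4 S1=11 S2=24 S3=33 S4=46 blocked=[]
Op 5: conn=-12 S1=11 S2=24 S3=17 S4=46 blocked=[1, 2, 3, 4]
Op 6: conn=15 S1=11 S2=24 S3=17 S4=46 blocked=[]
Op 7: conn=25 S1=11 S2=24 S3=17 S4=46 blocked=[]

Answer: 25 11 24 17 46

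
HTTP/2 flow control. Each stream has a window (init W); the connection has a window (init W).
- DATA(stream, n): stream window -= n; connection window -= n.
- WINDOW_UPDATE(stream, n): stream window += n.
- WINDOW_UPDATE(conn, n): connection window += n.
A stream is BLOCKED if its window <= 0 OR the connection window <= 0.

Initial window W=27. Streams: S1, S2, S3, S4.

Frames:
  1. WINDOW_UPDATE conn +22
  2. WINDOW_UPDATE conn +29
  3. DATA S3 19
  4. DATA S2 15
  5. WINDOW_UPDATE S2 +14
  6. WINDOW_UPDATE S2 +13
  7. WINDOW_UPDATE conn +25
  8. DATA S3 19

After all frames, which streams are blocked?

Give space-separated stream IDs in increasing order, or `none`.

Answer: S3

Derivation:
Op 1: conn=49 S1=27 S2=27 S3=27 S4=27 blocked=[]
Op 2: conn=78 S1=27 S2=27 S3=27 S4=27 blocked=[]
Op 3: conn=59 S1=27 S2=27 S3=8 S4=27 blocked=[]
Op 4: conn=44 S1=27 S2=12 S3=8 S4=27 blocked=[]
Op 5: conn=44 S1=27 S2=26 S3=8 S4=27 blocked=[]
Op 6: conn=44 S1=27 S2=39 S3=8 S4=27 blocked=[]
Op 7: conn=69 S1=27 S2=39 S3=8 S4=27 blocked=[]
Op 8: conn=50 S1=27 S2=39 S3=-11 S4=27 blocked=[3]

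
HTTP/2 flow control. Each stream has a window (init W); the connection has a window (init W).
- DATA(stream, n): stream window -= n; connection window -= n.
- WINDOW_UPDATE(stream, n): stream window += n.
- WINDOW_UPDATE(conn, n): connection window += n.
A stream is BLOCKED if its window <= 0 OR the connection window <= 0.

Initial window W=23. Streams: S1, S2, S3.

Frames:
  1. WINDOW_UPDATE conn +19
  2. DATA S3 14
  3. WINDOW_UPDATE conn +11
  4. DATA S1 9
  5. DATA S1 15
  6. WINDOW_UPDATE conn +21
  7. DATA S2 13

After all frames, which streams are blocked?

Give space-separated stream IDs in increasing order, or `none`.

Answer: S1

Derivation:
Op 1: conn=42 S1=23 S2=23 S3=23 blocked=[]
Op 2: conn=28 S1=23 S2=23 S3=9 blocked=[]
Op 3: conn=39 S1=23 S2=23 S3=9 blocked=[]
Op 4: conn=30 S1=14 S2=23 S3=9 blocked=[]
Op 5: conn=15 S1=-1 S2=23 S3=9 blocked=[1]
Op 6: conn=36 S1=-1 S2=23 S3=9 blocked=[1]
Op 7: conn=23 S1=-1 S2=10 S3=9 blocked=[1]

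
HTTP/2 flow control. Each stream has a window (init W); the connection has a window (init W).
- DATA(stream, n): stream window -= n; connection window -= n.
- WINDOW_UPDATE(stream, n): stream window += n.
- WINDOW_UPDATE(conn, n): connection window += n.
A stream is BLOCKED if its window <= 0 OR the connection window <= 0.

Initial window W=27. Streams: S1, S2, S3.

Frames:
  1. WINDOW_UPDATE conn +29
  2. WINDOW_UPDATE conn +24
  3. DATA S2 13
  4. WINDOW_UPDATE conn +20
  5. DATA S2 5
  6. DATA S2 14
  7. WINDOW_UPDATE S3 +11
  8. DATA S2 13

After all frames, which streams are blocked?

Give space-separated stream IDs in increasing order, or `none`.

Op 1: conn=56 S1=27 S2=27 S3=27 blocked=[]
Op 2: conn=80 S1=27 S2=27 S3=27 blocked=[]
Op 3: conn=67 S1=27 S2=14 S3=27 blocked=[]
Op 4: conn=87 S1=27 S2=14 S3=27 blocked=[]
Op 5: conn=82 S1=27 S2=9 S3=27 blocked=[]
Op 6: conn=68 S1=27 S2=-5 S3=27 blocked=[2]
Op 7: conn=68 S1=27 S2=-5 S3=38 blocked=[2]
Op 8: conn=55 S1=27 S2=-18 S3=38 blocked=[2]

Answer: S2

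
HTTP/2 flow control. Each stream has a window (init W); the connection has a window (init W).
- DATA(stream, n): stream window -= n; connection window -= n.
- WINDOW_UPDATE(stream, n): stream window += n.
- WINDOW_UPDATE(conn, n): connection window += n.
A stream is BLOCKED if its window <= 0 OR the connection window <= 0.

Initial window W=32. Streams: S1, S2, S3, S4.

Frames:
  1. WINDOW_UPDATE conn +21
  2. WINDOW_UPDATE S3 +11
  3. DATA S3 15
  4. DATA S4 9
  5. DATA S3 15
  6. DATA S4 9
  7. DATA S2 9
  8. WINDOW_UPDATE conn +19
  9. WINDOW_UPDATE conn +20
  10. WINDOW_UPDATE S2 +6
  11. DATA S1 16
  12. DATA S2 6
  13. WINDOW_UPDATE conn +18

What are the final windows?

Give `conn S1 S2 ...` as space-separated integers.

Answer: 31 16 23 13 14

Derivation:
Op 1: conn=53 S1=32 S2=32 S3=32 S4=32 blocked=[]
Op 2: conn=53 S1=32 S2=32 S3=43 S4=32 blocked=[]
Op 3: conn=38 S1=32 S2=32 S3=28 S4=32 blocked=[]
Op 4: conn=29 S1=32 S2=32 S3=28 S4=23 blocked=[]
Op 5: conn=14 S1=32 S2=32 S3=13 S4=23 blocked=[]
Op 6: conn=5 S1=32 S2=32 S3=13 S4=14 blocked=[]
Op 7: conn=-4 S1=32 S2=23 S3=13 S4=14 blocked=[1, 2, 3, 4]
Op 8: conn=15 S1=32 S2=23 S3=13 S4=14 blocked=[]
Op 9: conn=35 S1=32 S2=23 S3=13 S4=14 blocked=[]
Op 10: conn=35 S1=32 S2=29 S3=13 S4=14 blocked=[]
Op 11: conn=19 S1=16 S2=29 S3=13 S4=14 blocked=[]
Op 12: conn=13 S1=16 S2=23 S3=13 S4=14 blocked=[]
Op 13: conn=31 S1=16 S2=23 S3=13 S4=14 blocked=[]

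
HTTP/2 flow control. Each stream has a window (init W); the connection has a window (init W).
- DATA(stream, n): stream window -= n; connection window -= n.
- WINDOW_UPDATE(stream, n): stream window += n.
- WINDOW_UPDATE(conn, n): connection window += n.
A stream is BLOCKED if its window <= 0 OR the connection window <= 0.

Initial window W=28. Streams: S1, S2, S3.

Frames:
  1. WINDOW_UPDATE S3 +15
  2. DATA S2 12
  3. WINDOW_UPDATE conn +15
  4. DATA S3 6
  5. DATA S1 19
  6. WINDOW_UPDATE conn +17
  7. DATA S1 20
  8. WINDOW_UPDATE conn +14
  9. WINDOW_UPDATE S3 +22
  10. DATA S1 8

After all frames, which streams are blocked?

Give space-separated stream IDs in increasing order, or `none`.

Op 1: conn=28 S1=28 S2=28 S3=43 blocked=[]
Op 2: conn=16 S1=28 S2=16 S3=43 blocked=[]
Op 3: conn=31 S1=28 S2=16 S3=43 blocked=[]
Op 4: conn=25 S1=28 S2=16 S3=37 blocked=[]
Op 5: conn=6 S1=9 S2=16 S3=37 blocked=[]
Op 6: conn=23 S1=9 S2=16 S3=37 blocked=[]
Op 7: conn=3 S1=-11 S2=16 S3=37 blocked=[1]
Op 8: conn=17 S1=-11 S2=16 S3=37 blocked=[1]
Op 9: conn=17 S1=-11 S2=16 S3=59 blocked=[1]
Op 10: conn=9 S1=-19 S2=16 S3=59 blocked=[1]

Answer: S1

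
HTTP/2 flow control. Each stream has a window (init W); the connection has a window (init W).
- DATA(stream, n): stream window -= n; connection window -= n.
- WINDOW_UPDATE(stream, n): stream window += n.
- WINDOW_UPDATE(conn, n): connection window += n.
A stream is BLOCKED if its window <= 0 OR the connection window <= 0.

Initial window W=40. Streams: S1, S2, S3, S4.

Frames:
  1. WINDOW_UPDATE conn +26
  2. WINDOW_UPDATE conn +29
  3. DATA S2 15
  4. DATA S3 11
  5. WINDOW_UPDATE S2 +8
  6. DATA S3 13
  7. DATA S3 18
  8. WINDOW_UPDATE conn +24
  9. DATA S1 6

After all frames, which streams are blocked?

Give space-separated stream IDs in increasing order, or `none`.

Op 1: conn=66 S1=40 S2=40 S3=40 S4=40 blocked=[]
Op 2: conn=95 S1=40 S2=40 S3=40 S4=40 blocked=[]
Op 3: conn=80 S1=40 S2=25 S3=40 S4=40 blocked=[]
Op 4: conn=69 S1=40 S2=25 S3=29 S4=40 blocked=[]
Op 5: conn=69 S1=40 S2=33 S3=29 S4=40 blocked=[]
Op 6: conn=56 S1=40 S2=33 S3=16 S4=40 blocked=[]
Op 7: conn=38 S1=40 S2=33 S3=-2 S4=40 blocked=[3]
Op 8: conn=62 S1=40 S2=33 S3=-2 S4=40 blocked=[3]
Op 9: conn=56 S1=34 S2=33 S3=-2 S4=40 blocked=[3]

Answer: S3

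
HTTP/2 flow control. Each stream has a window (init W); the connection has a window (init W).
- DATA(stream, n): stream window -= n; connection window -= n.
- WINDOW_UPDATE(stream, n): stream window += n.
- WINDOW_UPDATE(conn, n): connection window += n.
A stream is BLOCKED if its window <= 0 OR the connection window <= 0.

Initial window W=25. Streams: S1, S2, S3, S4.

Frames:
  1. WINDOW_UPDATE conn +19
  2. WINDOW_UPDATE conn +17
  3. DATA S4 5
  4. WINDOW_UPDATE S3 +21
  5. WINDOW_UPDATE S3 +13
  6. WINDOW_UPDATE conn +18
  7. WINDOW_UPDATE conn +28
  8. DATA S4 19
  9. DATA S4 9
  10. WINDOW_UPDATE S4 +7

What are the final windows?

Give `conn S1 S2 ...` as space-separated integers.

Answer: 74 25 25 59 -1

Derivation:
Op 1: conn=44 S1=25 S2=25 S3=25 S4=25 blocked=[]
Op 2: conn=61 S1=25 S2=25 S3=25 S4=25 blocked=[]
Op 3: conn=56 S1=25 S2=25 S3=25 S4=20 blocked=[]
Op 4: conn=56 S1=25 S2=25 S3=46 S4=20 blocked=[]
Op 5: conn=56 S1=25 S2=25 S3=59 S4=20 blocked=[]
Op 6: conn=74 S1=25 S2=25 S3=59 S4=20 blocked=[]
Op 7: conn=102 S1=25 S2=25 S3=59 S4=20 blocked=[]
Op 8: conn=83 S1=25 S2=25 S3=59 S4=1 blocked=[]
Op 9: conn=74 S1=25 S2=25 S3=59 S4=-8 blocked=[4]
Op 10: conn=74 S1=25 S2=25 S3=59 S4=-1 blocked=[4]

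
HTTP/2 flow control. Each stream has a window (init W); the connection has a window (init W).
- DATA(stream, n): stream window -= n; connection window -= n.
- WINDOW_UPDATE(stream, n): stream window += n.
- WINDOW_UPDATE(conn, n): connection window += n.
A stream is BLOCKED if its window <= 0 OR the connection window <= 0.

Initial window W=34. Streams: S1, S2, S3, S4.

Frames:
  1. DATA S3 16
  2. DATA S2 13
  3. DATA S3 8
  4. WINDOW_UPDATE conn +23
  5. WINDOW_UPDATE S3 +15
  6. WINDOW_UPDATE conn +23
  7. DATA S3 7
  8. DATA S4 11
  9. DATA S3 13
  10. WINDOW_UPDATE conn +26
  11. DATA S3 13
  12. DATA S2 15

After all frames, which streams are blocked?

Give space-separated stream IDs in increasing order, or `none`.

Answer: S3

Derivation:
Op 1: conn=18 S1=34 S2=34 S3=18 S4=34 blocked=[]
Op 2: conn=5 S1=34 S2=21 S3=18 S4=34 blocked=[]
Op 3: conn=-3 S1=34 S2=21 S3=10 S4=34 blocked=[1, 2, 3, 4]
Op 4: conn=20 S1=34 S2=21 S3=10 S4=34 blocked=[]
Op 5: conn=20 S1=34 S2=21 S3=25 S4=34 blocked=[]
Op 6: conn=43 S1=34 S2=21 S3=25 S4=34 blocked=[]
Op 7: conn=36 S1=34 S2=21 S3=18 S4=34 blocked=[]
Op 8: conn=25 S1=34 S2=21 S3=18 S4=23 blocked=[]
Op 9: conn=12 S1=34 S2=21 S3=5 S4=23 blocked=[]
Op 10: conn=38 S1=34 S2=21 S3=5 S4=23 blocked=[]
Op 11: conn=25 S1=34 S2=21 S3=-8 S4=23 blocked=[3]
Op 12: conn=10 S1=34 S2=6 S3=-8 S4=23 blocked=[3]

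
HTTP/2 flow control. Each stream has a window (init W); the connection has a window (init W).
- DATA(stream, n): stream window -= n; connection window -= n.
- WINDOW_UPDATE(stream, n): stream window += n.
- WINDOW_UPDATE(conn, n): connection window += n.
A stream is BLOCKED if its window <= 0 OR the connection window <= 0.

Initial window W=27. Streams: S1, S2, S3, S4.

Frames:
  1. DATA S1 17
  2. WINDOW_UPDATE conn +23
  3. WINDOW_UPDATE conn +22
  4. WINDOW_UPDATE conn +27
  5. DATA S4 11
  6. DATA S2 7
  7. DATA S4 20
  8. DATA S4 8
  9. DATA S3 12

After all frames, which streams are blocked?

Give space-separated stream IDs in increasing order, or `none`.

Op 1: conn=10 S1=10 S2=27 S3=27 S4=27 blocked=[]
Op 2: conn=33 S1=10 S2=27 S3=27 S4=27 blocked=[]
Op 3: conn=55 S1=10 S2=27 S3=27 S4=27 blocked=[]
Op 4: conn=82 S1=10 S2=27 S3=27 S4=27 blocked=[]
Op 5: conn=71 S1=10 S2=27 S3=27 S4=16 blocked=[]
Op 6: conn=64 S1=10 S2=20 S3=27 S4=16 blocked=[]
Op 7: conn=44 S1=10 S2=20 S3=27 S4=-4 blocked=[4]
Op 8: conn=36 S1=10 S2=20 S3=27 S4=-12 blocked=[4]
Op 9: conn=24 S1=10 S2=20 S3=15 S4=-12 blocked=[4]

Answer: S4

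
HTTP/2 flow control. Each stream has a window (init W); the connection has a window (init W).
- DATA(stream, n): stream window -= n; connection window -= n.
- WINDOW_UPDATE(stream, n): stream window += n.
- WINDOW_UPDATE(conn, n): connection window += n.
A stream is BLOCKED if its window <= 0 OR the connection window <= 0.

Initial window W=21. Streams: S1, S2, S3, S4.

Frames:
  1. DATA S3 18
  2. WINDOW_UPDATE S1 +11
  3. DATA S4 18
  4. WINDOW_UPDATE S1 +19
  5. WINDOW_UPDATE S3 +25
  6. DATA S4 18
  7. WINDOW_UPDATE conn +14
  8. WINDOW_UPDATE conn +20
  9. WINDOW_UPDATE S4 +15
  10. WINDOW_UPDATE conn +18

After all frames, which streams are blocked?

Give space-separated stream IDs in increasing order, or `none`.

Answer: S4

Derivation:
Op 1: conn=3 S1=21 S2=21 S3=3 S4=21 blocked=[]
Op 2: conn=3 S1=32 S2=21 S3=3 S4=21 blocked=[]
Op 3: conn=-15 S1=32 S2=21 S3=3 S4=3 blocked=[1, 2, 3, 4]
Op 4: conn=-15 S1=51 S2=21 S3=3 S4=3 blocked=[1, 2, 3, 4]
Op 5: conn=-15 S1=51 S2=21 S3=28 S4=3 blocked=[1, 2, 3, 4]
Op 6: conn=-33 S1=51 S2=21 S3=28 S4=-15 blocked=[1, 2, 3, 4]
Op 7: conn=-19 S1=51 S2=21 S3=28 S4=-15 blocked=[1, 2, 3, 4]
Op 8: conn=1 S1=51 S2=21 S3=28 S4=-15 blocked=[4]
Op 9: conn=1 S1=51 S2=21 S3=28 S4=0 blocked=[4]
Op 10: conn=19 S1=51 S2=21 S3=28 S4=0 blocked=[4]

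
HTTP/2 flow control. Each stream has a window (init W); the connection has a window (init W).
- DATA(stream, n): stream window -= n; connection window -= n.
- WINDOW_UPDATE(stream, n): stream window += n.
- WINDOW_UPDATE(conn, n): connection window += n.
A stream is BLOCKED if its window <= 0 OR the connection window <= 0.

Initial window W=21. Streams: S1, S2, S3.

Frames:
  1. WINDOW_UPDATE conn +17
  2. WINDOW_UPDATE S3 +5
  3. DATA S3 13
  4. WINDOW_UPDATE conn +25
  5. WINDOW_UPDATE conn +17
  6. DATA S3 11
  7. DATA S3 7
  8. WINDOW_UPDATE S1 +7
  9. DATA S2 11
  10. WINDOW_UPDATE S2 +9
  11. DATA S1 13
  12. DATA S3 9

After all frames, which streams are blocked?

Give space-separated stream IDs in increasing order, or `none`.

Answer: S3

Derivation:
Op 1: conn=38 S1=21 S2=21 S3=21 blocked=[]
Op 2: conn=38 S1=21 S2=21 S3=26 blocked=[]
Op 3: conn=25 S1=21 S2=21 S3=13 blocked=[]
Op 4: conn=50 S1=21 S2=21 S3=13 blocked=[]
Op 5: conn=67 S1=21 S2=21 S3=13 blocked=[]
Op 6: conn=56 S1=21 S2=21 S3=2 blocked=[]
Op 7: conn=49 S1=21 S2=21 S3=-5 blocked=[3]
Op 8: conn=49 S1=28 S2=21 S3=-5 blocked=[3]
Op 9: conn=38 S1=28 S2=10 S3=-5 blocked=[3]
Op 10: conn=38 S1=28 S2=19 S3=-5 blocked=[3]
Op 11: conn=25 S1=15 S2=19 S3=-5 blocked=[3]
Op 12: conn=16 S1=15 S2=19 S3=-14 blocked=[3]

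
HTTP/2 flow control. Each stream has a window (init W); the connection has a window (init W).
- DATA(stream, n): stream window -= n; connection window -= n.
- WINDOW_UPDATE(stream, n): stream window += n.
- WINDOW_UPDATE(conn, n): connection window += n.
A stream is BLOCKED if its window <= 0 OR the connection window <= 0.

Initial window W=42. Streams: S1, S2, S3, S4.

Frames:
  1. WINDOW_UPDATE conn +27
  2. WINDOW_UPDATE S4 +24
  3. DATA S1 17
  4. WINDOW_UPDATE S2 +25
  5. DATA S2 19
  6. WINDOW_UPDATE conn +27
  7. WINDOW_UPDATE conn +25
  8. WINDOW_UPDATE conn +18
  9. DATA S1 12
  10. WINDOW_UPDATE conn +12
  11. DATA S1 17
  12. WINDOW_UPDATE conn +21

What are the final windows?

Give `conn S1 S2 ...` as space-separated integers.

Answer: 107 -4 48 42 66

Derivation:
Op 1: conn=69 S1=42 S2=42 S3=42 S4=42 blocked=[]
Op 2: conn=69 S1=42 S2=42 S3=42 S4=66 blocked=[]
Op 3: conn=52 S1=25 S2=42 S3=42 S4=66 blocked=[]
Op 4: conn=52 S1=25 S2=67 S3=42 S4=66 blocked=[]
Op 5: conn=33 S1=25 S2=48 S3=42 S4=66 blocked=[]
Op 6: conn=60 S1=25 S2=48 S3=42 S4=66 blocked=[]
Op 7: conn=85 S1=25 S2=48 S3=42 S4=66 blocked=[]
Op 8: conn=103 S1=25 S2=48 S3=42 S4=66 blocked=[]
Op 9: conn=91 S1=13 S2=48 S3=42 S4=66 blocked=[]
Op 10: conn=103 S1=13 S2=48 S3=42 S4=66 blocked=[]
Op 11: conn=86 S1=-4 S2=48 S3=42 S4=66 blocked=[1]
Op 12: conn=107 S1=-4 S2=48 S3=42 S4=66 blocked=[1]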